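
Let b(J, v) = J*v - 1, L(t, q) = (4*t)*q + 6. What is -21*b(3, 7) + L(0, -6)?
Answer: -414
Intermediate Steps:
L(t, q) = 6 + 4*q*t (L(t, q) = 4*q*t + 6 = 6 + 4*q*t)
b(J, v) = -1 + J*v
-21*b(3, 7) + L(0, -6) = -21*(-1 + 3*7) + (6 + 4*(-6)*0) = -21*(-1 + 21) + (6 + 0) = -21*20 + 6 = -420 + 6 = -414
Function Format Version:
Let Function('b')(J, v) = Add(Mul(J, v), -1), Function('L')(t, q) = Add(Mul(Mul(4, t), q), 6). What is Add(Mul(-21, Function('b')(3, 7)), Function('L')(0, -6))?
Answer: -414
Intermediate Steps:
Function('L')(t, q) = Add(6, Mul(4, q, t)) (Function('L')(t, q) = Add(Mul(4, q, t), 6) = Add(6, Mul(4, q, t)))
Function('b')(J, v) = Add(-1, Mul(J, v))
Add(Mul(-21, Function('b')(3, 7)), Function('L')(0, -6)) = Add(Mul(-21, Add(-1, Mul(3, 7))), Add(6, Mul(4, -6, 0))) = Add(Mul(-21, Add(-1, 21)), Add(6, 0)) = Add(Mul(-21, 20), 6) = Add(-420, 6) = -414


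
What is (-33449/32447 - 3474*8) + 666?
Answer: -880190771/32447 ≈ -27127.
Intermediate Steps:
(-33449/32447 - 3474*8) + 666 = (-33449*1/32447 - 27792) + 666 = (-33449/32447 - 27792) + 666 = -901800473/32447 + 666 = -880190771/32447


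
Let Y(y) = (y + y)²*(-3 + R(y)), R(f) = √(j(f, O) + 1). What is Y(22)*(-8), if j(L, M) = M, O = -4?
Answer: 46464 - 15488*I*√3 ≈ 46464.0 - 26826.0*I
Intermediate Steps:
R(f) = I*√3 (R(f) = √(-4 + 1) = √(-3) = I*√3)
Y(y) = 4*y²*(-3 + I*√3) (Y(y) = (y + y)²*(-3 + I*√3) = (2*y)²*(-3 + I*√3) = (4*y²)*(-3 + I*√3) = 4*y²*(-3 + I*√3))
Y(22)*(-8) = (4*22²*(-3 + I*√3))*(-8) = (4*484*(-3 + I*√3))*(-8) = (-5808 + 1936*I*√3)*(-8) = 46464 - 15488*I*√3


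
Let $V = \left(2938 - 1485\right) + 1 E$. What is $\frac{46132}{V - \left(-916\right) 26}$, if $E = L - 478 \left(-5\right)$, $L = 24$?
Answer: $\frac{2428}{1457} \approx 1.6664$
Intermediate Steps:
$E = 2414$ ($E = 24 - 478 \left(-5\right) = 24 - -2390 = 24 + 2390 = 2414$)
$V = 3867$ ($V = \left(2938 - 1485\right) + 1 \cdot 2414 = 1453 + 2414 = 3867$)
$\frac{46132}{V - \left(-916\right) 26} = \frac{46132}{3867 - \left(-916\right) 26} = \frac{46132}{3867 - -23816} = \frac{46132}{3867 + 23816} = \frac{46132}{27683} = 46132 \cdot \frac{1}{27683} = \frac{2428}{1457}$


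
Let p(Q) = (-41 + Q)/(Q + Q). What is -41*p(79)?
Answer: -779/79 ≈ -9.8608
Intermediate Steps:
p(Q) = (-41 + Q)/(2*Q) (p(Q) = (-41 + Q)/((2*Q)) = (-41 + Q)*(1/(2*Q)) = (-41 + Q)/(2*Q))
-41*p(79) = -41*(-41 + 79)/(2*79) = -41*38/(2*79) = -41*19/79 = -779/79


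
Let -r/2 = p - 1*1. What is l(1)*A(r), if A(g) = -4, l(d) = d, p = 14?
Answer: -4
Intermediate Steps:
r = -26 (r = -2*(14 - 1*1) = -2*(14 - 1) = -2*13 = -26)
l(1)*A(r) = 1*(-4) = -4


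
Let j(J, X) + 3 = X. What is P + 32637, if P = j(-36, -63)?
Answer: 32571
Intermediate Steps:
j(J, X) = -3 + X
P = -66 (P = -3 - 63 = -66)
P + 32637 = -66 + 32637 = 32571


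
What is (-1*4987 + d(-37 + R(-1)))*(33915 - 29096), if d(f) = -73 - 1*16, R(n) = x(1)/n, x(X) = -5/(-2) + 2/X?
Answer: -24461244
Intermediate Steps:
x(X) = 5/2 + 2/X (x(X) = -5*(-½) + 2/X = 5/2 + 2/X)
R(n) = 9/(2*n) (R(n) = (5/2 + 2/1)/n = (5/2 + 2*1)/n = (5/2 + 2)/n = 9/(2*n))
d(f) = -89 (d(f) = -73 - 16 = -89)
(-1*4987 + d(-37 + R(-1)))*(33915 - 29096) = (-1*4987 - 89)*(33915 - 29096) = (-4987 - 89)*4819 = -5076*4819 = -24461244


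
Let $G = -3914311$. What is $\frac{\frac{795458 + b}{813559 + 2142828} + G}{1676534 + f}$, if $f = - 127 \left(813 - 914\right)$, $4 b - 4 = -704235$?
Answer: $- \frac{6612695734261}{2853945656404} \approx -2.317$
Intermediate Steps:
$b = - \frac{704231}{4}$ ($b = 1 + \frac{1}{4} \left(-704235\right) = 1 - \frac{704235}{4} = - \frac{704231}{4} \approx -1.7606 \cdot 10^{5}$)
$f = 12827$ ($f = \left(-127\right) \left(-101\right) = 12827$)
$\frac{\frac{795458 + b}{813559 + 2142828} + G}{1676534 + f} = \frac{\frac{795458 - \frac{704231}{4}}{813559 + 2142828} - 3914311}{1676534 + 12827} = \frac{\frac{2477601}{4 \cdot 2956387} - 3914311}{1689361} = \left(\frac{2477601}{4} \cdot \frac{1}{2956387} - 3914311\right) \frac{1}{1689361} = \left(\frac{353943}{1689364} - 3914311\right) \frac{1}{1689361} = \left(- \frac{6612695734261}{1689364}\right) \frac{1}{1689361} = - \frac{6612695734261}{2853945656404}$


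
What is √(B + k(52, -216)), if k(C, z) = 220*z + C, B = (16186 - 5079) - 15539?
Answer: 10*I*√519 ≈ 227.82*I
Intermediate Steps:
B = -4432 (B = 11107 - 15539 = -4432)
k(C, z) = C + 220*z
√(B + k(52, -216)) = √(-4432 + (52 + 220*(-216))) = √(-4432 + (52 - 47520)) = √(-4432 - 47468) = √(-51900) = 10*I*√519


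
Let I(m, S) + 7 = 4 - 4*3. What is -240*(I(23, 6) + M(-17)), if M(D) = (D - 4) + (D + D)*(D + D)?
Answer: -268800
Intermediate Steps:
I(m, S) = -15 (I(m, S) = -7 + (4 - 4*3) = -7 + (4 - 12) = -7 - 8 = -15)
M(D) = -4 + D + 4*D**2 (M(D) = (-4 + D) + (2*D)*(2*D) = (-4 + D) + 4*D**2 = -4 + D + 4*D**2)
-240*(I(23, 6) + M(-17)) = -240*(-15 + (-4 - 17 + 4*(-17)**2)) = -240*(-15 + (-4 - 17 + 4*289)) = -240*(-15 + (-4 - 17 + 1156)) = -240*(-15 + 1135) = -240*1120 = -268800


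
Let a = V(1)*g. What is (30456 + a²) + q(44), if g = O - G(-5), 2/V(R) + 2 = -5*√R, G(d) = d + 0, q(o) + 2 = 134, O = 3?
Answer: 1499068/49 ≈ 30593.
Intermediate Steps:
q(o) = 132 (q(o) = -2 + 134 = 132)
G(d) = d
V(R) = 2/(-2 - 5*√R)
g = 8 (g = 3 - 1*(-5) = 3 + 5 = 8)
a = -16/7 (a = -2/(2 + 5*√1)*8 = -2/(2 + 5*1)*8 = -2/(2 + 5)*8 = -2/7*8 = -16/7 ≈ -2.2857)
(30456 + a²) + q(44) = (30456 + (-16/7)²) + 132 = (30456 + 256/49) + 132 = 1492600/49 + 132 = 1499068/49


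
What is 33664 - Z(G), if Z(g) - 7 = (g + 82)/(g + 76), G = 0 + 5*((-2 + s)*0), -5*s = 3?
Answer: 1278925/38 ≈ 33656.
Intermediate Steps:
s = -⅗ (s = -⅕*3 = -⅗ ≈ -0.60000)
G = 0 (G = 0 + 5*((-2 - ⅗)*0) = 0 + 5*(-13/5*0) = 0 + 5*0 = 0 + 0 = 0)
Z(g) = 7 + (82 + g)/(76 + g) (Z(g) = 7 + (g + 82)/(g + 76) = 7 + (82 + g)/(76 + g))
33664 - Z(G) = 33664 - 2*(307 + 4*0)/(76 + 0) = 33664 - 2*(307 + 0)/76 = 33664 - 2*307/76 = 33664 - 1*307/38 = 33664 - 307/38 = 1278925/38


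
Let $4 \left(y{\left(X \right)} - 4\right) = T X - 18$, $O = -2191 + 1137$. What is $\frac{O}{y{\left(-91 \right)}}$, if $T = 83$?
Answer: $\frac{4216}{7555} \approx 0.55804$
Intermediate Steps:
$O = -1054$
$y{\left(X \right)} = - \frac{1}{2} + \frac{83 X}{4}$ ($y{\left(X \right)} = 4 + \frac{83 X - 18}{4} = 4 + \frac{-18 + 83 X}{4} = 4 + \left(- \frac{9}{2} + \frac{83 X}{4}\right) = - \frac{1}{2} + \frac{83 X}{4}$)
$\frac{O}{y{\left(-91 \right)}} = - \frac{1054}{- \frac{1}{2} + \frac{83}{4} \left(-91\right)} = - \frac{1054}{- \frac{1}{2} - \frac{7553}{4}} = - \frac{1054}{- \frac{7555}{4}} = \left(-1054\right) \left(- \frac{4}{7555}\right) = \frac{4216}{7555}$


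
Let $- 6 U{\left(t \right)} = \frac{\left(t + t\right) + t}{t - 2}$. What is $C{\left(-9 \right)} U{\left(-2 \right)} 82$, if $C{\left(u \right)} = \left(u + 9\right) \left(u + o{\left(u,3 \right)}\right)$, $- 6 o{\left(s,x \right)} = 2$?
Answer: $0$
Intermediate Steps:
$U{\left(t \right)} = - \frac{t}{2 \left(-2 + t\right)}$ ($U{\left(t \right)} = - \frac{\left(\left(t + t\right) + t\right) \frac{1}{t - 2}}{6} = - \frac{\left(2 t + t\right) \frac{1}{-2 + t}}{6} = - \frac{3 t \frac{1}{-2 + t}}{6} = - \frac{t}{2 \left(-2 + t\right)}$)
$o{\left(s,x \right)} = - \frac{1}{3}$ ($o{\left(s,x \right)} = \left(- \frac{1}{6}\right) 2 = - \frac{1}{3}$)
$C{\left(u \right)} = \left(9 + u\right) \left(- \frac{1}{3} + u\right)$ ($C{\left(u \right)} = \left(u + 9\right) \left(u - \frac{1}{3}\right) = \left(9 + u\right) \left(- \frac{1}{3} + u\right)$)
$C{\left(-9 \right)} U{\left(-2 \right)} 82 = \left(-3 + \left(-9\right)^{2} + \frac{26}{3} \left(-9\right)\right) \left(\left(-1\right) \left(-2\right) \frac{1}{-4 + 2 \left(-2\right)}\right) 82 = \left(-3 + 81 - 78\right) \left(\left(-1\right) \left(-2\right) \frac{1}{-4 - 4}\right) 82 = 0 \left(\left(-1\right) \left(-2\right) \frac{1}{-8}\right) 82 = 0 \left(\left(-1\right) \left(-2\right) \left(- \frac{1}{8}\right)\right) 82 = 0 \left(- \frac{1}{4}\right) 82 = 0 \cdot 82 = 0$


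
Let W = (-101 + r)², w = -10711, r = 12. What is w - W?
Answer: -18632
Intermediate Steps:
W = 7921 (W = (-101 + 12)² = (-89)² = 7921)
w - W = -10711 - 1*7921 = -10711 - 7921 = -18632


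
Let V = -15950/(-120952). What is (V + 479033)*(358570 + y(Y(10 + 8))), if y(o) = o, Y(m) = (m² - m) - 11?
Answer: 799717062089215/4652 ≈ 1.7191e+11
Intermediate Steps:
V = 7975/60476 (V = -15950*(-1/120952) = 7975/60476 ≈ 0.13187)
Y(m) = -11 + m² - m
(V + 479033)*(358570 + y(Y(10 + 8))) = (7975/60476 + 479033)*(358570 + (-11 + (10 + 8)² - (10 + 8))) = 28970007683*(358570 + (-11 + 18² - 1*18))/60476 = 28970007683*(358570 + (-11 + 324 - 18))/60476 = 28970007683*(358570 + 295)/60476 = (28970007683/60476)*358865 = 799717062089215/4652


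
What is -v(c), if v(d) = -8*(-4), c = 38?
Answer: -32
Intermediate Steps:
v(d) = 32
-v(c) = -1*32 = -32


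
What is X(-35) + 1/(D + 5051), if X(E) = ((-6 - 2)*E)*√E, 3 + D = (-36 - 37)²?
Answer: 1/10377 + 280*I*√35 ≈ 9.6367e-5 + 1656.5*I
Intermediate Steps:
D = 5326 (D = -3 + (-36 - 37)² = -3 + (-73)² = -3 + 5329 = 5326)
X(E) = -8*E^(3/2) (X(E) = (-8*E)*√E = -8*E^(3/2))
X(-35) + 1/(D + 5051) = -(-280)*I*√35 + 1/(5326 + 5051) = -(-280)*I*√35 + 1/10377 = 280*I*√35 + 1/10377 = 1/10377 + 280*I*√35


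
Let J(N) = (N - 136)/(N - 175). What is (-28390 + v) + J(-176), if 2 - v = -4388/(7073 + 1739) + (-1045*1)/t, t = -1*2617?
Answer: -1472924268058/51887259 ≈ -28387.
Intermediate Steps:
t = -2617
J(N) = (-136 + N)/(-175 + N)
v = 12099216/5765251 (v = 2 - (-4388/(7073 + 1739) - 1045*1/(-2617)) = 2 - (-4388/8812 - 1045*(-1/2617)) = 2 - (-4388*1/8812 + 1045/2617) = 2 - (-1097/2203 + 1045/2617) = 2 - 1*(-568714/5765251) = 2 + 568714/5765251 = 12099216/5765251 ≈ 2.0986)
(-28390 + v) + J(-176) = (-28390 + 12099216/5765251) + (-136 - 176)/(-175 - 176) = -163663376674/5765251 - 312/(-351) = -163663376674/5765251 - 1/351*(-312) = -163663376674/5765251 + 8/9 = -1472924268058/51887259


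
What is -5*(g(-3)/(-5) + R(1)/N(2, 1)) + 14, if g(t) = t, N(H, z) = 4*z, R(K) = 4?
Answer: 6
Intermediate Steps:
-5*(g(-3)/(-5) + R(1)/N(2, 1)) + 14 = -5*(-3/(-5) + 4/((4*1))) + 14 = -5*(-3*(-⅕) + 4/4) + 14 = -5*(⅗ + 4*(¼)) + 14 = -5*(⅗ + 1) + 14 = -5*8/5 + 14 = -8 + 14 = 6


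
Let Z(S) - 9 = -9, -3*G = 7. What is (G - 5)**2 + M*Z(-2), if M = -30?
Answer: 484/9 ≈ 53.778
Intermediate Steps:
G = -7/3 (G = -1/3*7 = -7/3 ≈ -2.3333)
Z(S) = 0 (Z(S) = 9 - 9 = 0)
(G - 5)**2 + M*Z(-2) = (-7/3 - 5)**2 - 30*0 = (-22/3)**2 + 0 = 484/9 + 0 = 484/9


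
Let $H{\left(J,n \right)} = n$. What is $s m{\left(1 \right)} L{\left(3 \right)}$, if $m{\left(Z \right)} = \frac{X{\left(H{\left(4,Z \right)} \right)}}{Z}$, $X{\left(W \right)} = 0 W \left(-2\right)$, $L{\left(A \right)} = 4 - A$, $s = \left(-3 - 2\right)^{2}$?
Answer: $0$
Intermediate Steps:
$s = 25$ ($s = \left(-5\right)^{2} = 25$)
$X{\left(W \right)} = 0$ ($X{\left(W \right)} = 0 \left(-2\right) = 0$)
$m{\left(Z \right)} = 0$ ($m{\left(Z \right)} = \frac{0}{Z} = 0$)
$s m{\left(1 \right)} L{\left(3 \right)} = 25 \cdot 0 \left(4 - 3\right) = 0 \left(4 - 3\right) = 0 \cdot 1 = 0$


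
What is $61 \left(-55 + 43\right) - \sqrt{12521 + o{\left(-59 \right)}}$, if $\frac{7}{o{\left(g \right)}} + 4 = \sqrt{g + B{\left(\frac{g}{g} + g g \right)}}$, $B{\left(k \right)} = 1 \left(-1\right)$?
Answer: $-732 - \frac{\sqrt{2} \sqrt{\frac{50077 - 25042 i \sqrt{15}}{2 - i \sqrt{15}}}}{2} \approx -843.9 + 0.003188 i$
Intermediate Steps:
$B{\left(k \right)} = -1$
$o{\left(g \right)} = \frac{7}{-4 + \sqrt{-1 + g}}$ ($o{\left(g \right)} = \frac{7}{-4 + \sqrt{g - 1}} = \frac{7}{-4 + \sqrt{-1 + g}}$)
$61 \left(-55 + 43\right) - \sqrt{12521 + o{\left(-59 \right)}} = 61 \left(-55 + 43\right) - \sqrt{12521 + \frac{7}{-4 + \sqrt{-1 - 59}}} = 61 \left(-12\right) - \sqrt{12521 + \frac{7}{-4 + \sqrt{-60}}} = -732 - \sqrt{12521 + \frac{7}{-4 + 2 i \sqrt{15}}}$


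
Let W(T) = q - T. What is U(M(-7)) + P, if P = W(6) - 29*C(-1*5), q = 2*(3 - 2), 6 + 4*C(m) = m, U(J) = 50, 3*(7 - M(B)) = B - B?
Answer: 503/4 ≈ 125.75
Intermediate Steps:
M(B) = 7 (M(B) = 7 - (B - B)/3 = 7 - ⅓*0 = 7 + 0 = 7)
C(m) = -3/2 + m/4
q = 2 (q = 2*1 = 2)
W(T) = 2 - T
P = 303/4 (P = (2 - 1*6) - 29*(-3/2 + (-1*5)/4) = (2 - 6) - 29*(-3/2 + (¼)*(-5)) = -4 - 29*(-3/2 - 5/4) = -4 - 29*(-11/4) = -4 + 319/4 = 303/4 ≈ 75.750)
U(M(-7)) + P = 50 + 303/4 = 503/4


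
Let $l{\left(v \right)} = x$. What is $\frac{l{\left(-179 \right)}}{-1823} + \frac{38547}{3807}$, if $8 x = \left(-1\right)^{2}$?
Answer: $\frac{62462849}{6169032} \approx 10.125$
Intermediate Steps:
$x = \frac{1}{8}$ ($x = \frac{\left(-1\right)^{2}}{8} = \frac{1}{8} \cdot 1 = \frac{1}{8} \approx 0.125$)
$l{\left(v \right)} = \frac{1}{8}$
$\frac{l{\left(-179 \right)}}{-1823} + \frac{38547}{3807} = \frac{1}{8 \left(-1823\right)} + \frac{38547}{3807} = \frac{1}{8} \left(- \frac{1}{1823}\right) + 38547 \cdot \frac{1}{3807} = - \frac{1}{14584} + \frac{4283}{423} = \frac{62462849}{6169032}$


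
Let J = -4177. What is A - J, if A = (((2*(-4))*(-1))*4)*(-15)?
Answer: 3697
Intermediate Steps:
A = -480 (A = (-8*(-1)*4)*(-15) = (8*4)*(-15) = 32*(-15) = -480)
A - J = -480 - 1*(-4177) = -480 + 4177 = 3697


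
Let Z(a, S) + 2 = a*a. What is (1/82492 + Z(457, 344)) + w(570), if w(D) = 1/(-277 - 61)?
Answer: 2911566895279/13941148 ≈ 2.0885e+5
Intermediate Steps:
Z(a, S) = -2 + a**2 (Z(a, S) = -2 + a*a = -2 + a**2)
w(D) = -1/338 (w(D) = 1/(-338) = -1/338)
(1/82492 + Z(457, 344)) + w(570) = (1/82492 + (-2 + 457**2)) - 1/338 = (1/82492 + (-2 + 208849)) - 1/338 = (1/82492 + 208847) - 1/338 = 17228206725/82492 - 1/338 = 2911566895279/13941148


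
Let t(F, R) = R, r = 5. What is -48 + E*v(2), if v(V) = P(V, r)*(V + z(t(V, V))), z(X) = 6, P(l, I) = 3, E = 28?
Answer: 624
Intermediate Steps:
v(V) = 18 + 3*V (v(V) = 3*(V + 6) = 3*(6 + V) = 18 + 3*V)
-48 + E*v(2) = -48 + 28*(18 + 3*2) = -48 + 28*(18 + 6) = -48 + 28*24 = -48 + 672 = 624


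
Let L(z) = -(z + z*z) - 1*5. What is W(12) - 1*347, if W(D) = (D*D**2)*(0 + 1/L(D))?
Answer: -57595/161 ≈ -357.73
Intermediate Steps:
L(z) = -5 - z - z**2 (L(z) = -(z + z**2) - 5 = (-z - z**2) - 5 = -5 - z - z**2)
W(D) = D**3/(-5 - D - D**2) (W(D) = (D*D**2)*(0 + 1/(-5 - D - D**2)) = D**3/(-5 - D - D**2))
W(12) - 1*347 = -1*12**3/(5 + 12 + 12**2) - 1*347 = -1*1728/(5 + 12 + 144) - 347 = -1*1728/161 - 347 = -1*1728*1/161 - 347 = -1728/161 - 347 = -57595/161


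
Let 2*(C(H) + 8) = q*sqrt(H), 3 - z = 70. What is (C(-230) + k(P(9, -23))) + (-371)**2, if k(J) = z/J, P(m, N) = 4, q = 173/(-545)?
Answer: 550465/4 - 173*I*sqrt(230)/1090 ≈ 1.3762e+5 - 2.407*I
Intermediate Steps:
q = -173/545 (q = 173*(-1/545) = -173/545 ≈ -0.31743)
z = -67 (z = 3 - 1*70 = 3 - 70 = -67)
k(J) = -67/J
C(H) = -8 - 173*sqrt(H)/1090 (C(H) = -8 + (-173*sqrt(H)/545)/2 = -8 - 173*sqrt(H)/1090)
(C(-230) + k(P(9, -23))) + (-371)**2 = ((-8 - 173*I*sqrt(230)/1090) - 67/4) + (-371)**2 = ((-8 - 173*I*sqrt(230)/1090) - 67*1/4) + 137641 = ((-8 - 173*I*sqrt(230)/1090) - 67/4) + 137641 = (-99/4 - 173*I*sqrt(230)/1090) + 137641 = 550465/4 - 173*I*sqrt(230)/1090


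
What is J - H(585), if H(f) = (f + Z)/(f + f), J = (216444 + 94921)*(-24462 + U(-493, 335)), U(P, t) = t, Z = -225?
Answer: -97659943619/13 ≈ -7.5123e+9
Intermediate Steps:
J = -7512303355 (J = (216444 + 94921)*(-24462 + 335) = 311365*(-24127) = -7512303355)
H(f) = (-225 + f)/(2*f) (H(f) = (f - 225)/(f + f) = (-225 + f)/((2*f)) = (-225 + f)*(1/(2*f)) = (-225 + f)/(2*f))
J - H(585) = -7512303355 - (-225 + 585)/(2*585) = -7512303355 - 360/(2*585) = -7512303355 - 1*4/13 = -7512303355 - 4/13 = -97659943619/13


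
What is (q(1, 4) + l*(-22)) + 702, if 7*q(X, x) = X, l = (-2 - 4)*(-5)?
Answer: 295/7 ≈ 42.143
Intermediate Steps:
l = 30 (l = -6*(-5) = 30)
q(X, x) = X/7
(q(1, 4) + l*(-22)) + 702 = ((⅐)*1 + 30*(-22)) + 702 = (⅐ - 660) + 702 = -4619/7 + 702 = 295/7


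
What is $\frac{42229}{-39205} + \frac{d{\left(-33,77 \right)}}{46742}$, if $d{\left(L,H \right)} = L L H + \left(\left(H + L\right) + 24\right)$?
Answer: $\frac{1316254887}{1832520110} \approx 0.71828$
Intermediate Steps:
$d{\left(L,H \right)} = 24 + H + L + H L^{2}$ ($d{\left(L,H \right)} = L^{2} H + \left(24 + H + L\right) = H L^{2} + \left(24 + H + L\right) = 24 + H + L + H L^{2}$)
$\frac{42229}{-39205} + \frac{d{\left(-33,77 \right)}}{46742} = \frac{42229}{-39205} + \frac{24 + 77 - 33 + 77 \left(-33\right)^{2}}{46742} = 42229 \left(- \frac{1}{39205}\right) + \left(24 + 77 - 33 + 77 \cdot 1089\right) \frac{1}{46742} = - \frac{42229}{39205} + \left(24 + 77 - 33 + 83853\right) \frac{1}{46742} = - \frac{42229}{39205} + 83921 \cdot \frac{1}{46742} = - \frac{42229}{39205} + \frac{83921}{46742} = \frac{1316254887}{1832520110}$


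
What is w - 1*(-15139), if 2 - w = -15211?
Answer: 30352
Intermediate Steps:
w = 15213 (w = 2 - 1*(-15211) = 2 + 15211 = 15213)
w - 1*(-15139) = 15213 - 1*(-15139) = 15213 + 15139 = 30352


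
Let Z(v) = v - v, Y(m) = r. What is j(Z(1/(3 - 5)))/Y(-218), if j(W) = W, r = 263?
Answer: 0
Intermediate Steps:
Y(m) = 263
Z(v) = 0
j(Z(1/(3 - 5)))/Y(-218) = 0/263 = 0*(1/263) = 0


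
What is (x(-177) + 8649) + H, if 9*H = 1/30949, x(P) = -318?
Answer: 2320525072/278541 ≈ 8331.0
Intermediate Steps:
H = 1/278541 (H = (⅑)/30949 = (⅑)*(1/30949) = 1/278541 ≈ 3.5901e-6)
(x(-177) + 8649) + H = (-318 + 8649) + 1/278541 = 8331 + 1/278541 = 2320525072/278541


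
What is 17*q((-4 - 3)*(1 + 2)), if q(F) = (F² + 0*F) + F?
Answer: 7140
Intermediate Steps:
q(F) = F + F² (q(F) = (F² + 0) + F = F² + F = F + F²)
17*q((-4 - 3)*(1 + 2)) = 17*(((-4 - 3)*(1 + 2))*(1 + (-4 - 3)*(1 + 2))) = 17*((-7*3)*(1 - 7*3)) = 17*(-21*(1 - 21)) = 17*(-21*(-20)) = 17*420 = 7140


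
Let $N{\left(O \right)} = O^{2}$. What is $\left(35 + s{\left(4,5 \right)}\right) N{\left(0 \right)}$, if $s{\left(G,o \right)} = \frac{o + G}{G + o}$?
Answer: $0$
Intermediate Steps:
$s{\left(G,o \right)} = 1$ ($s{\left(G,o \right)} = \frac{G + o}{G + o} = 1$)
$\left(35 + s{\left(4,5 \right)}\right) N{\left(0 \right)} = \left(35 + 1\right) 0^{2} = 36 \cdot 0 = 0$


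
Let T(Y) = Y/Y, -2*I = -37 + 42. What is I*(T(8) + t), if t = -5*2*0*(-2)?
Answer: -5/2 ≈ -2.5000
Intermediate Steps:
I = -5/2 (I = -(-37 + 42)/2 = -½*5 = -5/2 ≈ -2.5000)
T(Y) = 1
t = 0 (t = -0*(-2) = -5*0 = 0)
I*(T(8) + t) = -5*(1 + 0)/2 = -5/2*1 = -5/2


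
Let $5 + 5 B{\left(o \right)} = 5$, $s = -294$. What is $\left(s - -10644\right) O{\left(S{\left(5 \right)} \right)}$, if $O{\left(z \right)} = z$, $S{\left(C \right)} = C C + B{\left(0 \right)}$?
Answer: $258750$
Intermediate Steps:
$B{\left(o \right)} = 0$ ($B{\left(o \right)} = -1 + \frac{1}{5} \cdot 5 = -1 + 1 = 0$)
$S{\left(C \right)} = C^{2}$ ($S{\left(C \right)} = C C + 0 = C^{2} + 0 = C^{2}$)
$\left(s - -10644\right) O{\left(S{\left(5 \right)} \right)} = \left(-294 - -10644\right) 5^{2} = \left(-294 + 10644\right) 25 = 10350 \cdot 25 = 258750$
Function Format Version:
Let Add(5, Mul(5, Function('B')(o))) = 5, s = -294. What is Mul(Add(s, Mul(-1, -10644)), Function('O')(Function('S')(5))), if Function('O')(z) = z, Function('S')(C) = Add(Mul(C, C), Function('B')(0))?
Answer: 258750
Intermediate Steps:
Function('B')(o) = 0 (Function('B')(o) = Add(-1, Mul(Rational(1, 5), 5)) = Add(-1, 1) = 0)
Function('S')(C) = Pow(C, 2) (Function('S')(C) = Add(Mul(C, C), 0) = Add(Pow(C, 2), 0) = Pow(C, 2))
Mul(Add(s, Mul(-1, -10644)), Function('O')(Function('S')(5))) = Mul(Add(-294, Mul(-1, -10644)), Pow(5, 2)) = Mul(Add(-294, 10644), 25) = Mul(10350, 25) = 258750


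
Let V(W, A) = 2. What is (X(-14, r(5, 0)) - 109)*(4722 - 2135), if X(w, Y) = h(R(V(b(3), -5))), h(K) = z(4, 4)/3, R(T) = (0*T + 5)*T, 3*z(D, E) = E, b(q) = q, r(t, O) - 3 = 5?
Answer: -2527499/9 ≈ -2.8083e+5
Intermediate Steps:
r(t, O) = 8 (r(t, O) = 3 + 5 = 8)
z(D, E) = E/3
R(T) = 5*T (R(T) = (0 + 5)*T = 5*T)
h(K) = 4/9 (h(K) = ((1/3)*4)/3 = (4/3)*(1/3) = 4/9)
X(w, Y) = 4/9
(X(-14, r(5, 0)) - 109)*(4722 - 2135) = (4/9 - 109)*(4722 - 2135) = -977/9*2587 = -2527499/9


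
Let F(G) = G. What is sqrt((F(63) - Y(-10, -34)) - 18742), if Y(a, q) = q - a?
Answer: I*sqrt(18655) ≈ 136.58*I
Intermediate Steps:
sqrt((F(63) - Y(-10, -34)) - 18742) = sqrt((63 - (-34 - 1*(-10))) - 18742) = sqrt((63 - (-34 + 10)) - 18742) = sqrt((63 - 1*(-24)) - 18742) = sqrt((63 + 24) - 18742) = sqrt(87 - 18742) = sqrt(-18655) = I*sqrt(18655)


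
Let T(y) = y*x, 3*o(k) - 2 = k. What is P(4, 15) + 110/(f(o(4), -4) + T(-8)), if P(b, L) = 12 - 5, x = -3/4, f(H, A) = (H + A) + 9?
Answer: 201/13 ≈ 15.462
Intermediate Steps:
o(k) = ⅔ + k/3
f(H, A) = 9 + A + H (f(H, A) = (A + H) + 9 = 9 + A + H)
x = -¾ (x = -3*¼ = -¾ ≈ -0.75000)
P(b, L) = 7
T(y) = -3*y/4 (T(y) = y*(-¾) = -3*y/4)
P(4, 15) + 110/(f(o(4), -4) + T(-8)) = 7 + 110/((9 - 4 + (⅔ + (⅓)*4)) - ¾*(-8)) = 7 + 110/((9 - 4 + (⅔ + 4/3)) + 6) = 7 + 110/((9 - 4 + 2) + 6) = 7 + 110/(7 + 6) = 7 + 110/13 = 201/13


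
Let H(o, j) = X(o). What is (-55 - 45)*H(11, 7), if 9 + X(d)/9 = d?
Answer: -1800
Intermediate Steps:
X(d) = -81 + 9*d
H(o, j) = -81 + 9*o
(-55 - 45)*H(11, 7) = (-55 - 45)*(-81 + 9*11) = -100*(-81 + 99) = -100*18 = -1800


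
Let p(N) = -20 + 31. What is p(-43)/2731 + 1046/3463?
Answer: 2894719/9457453 ≈ 0.30608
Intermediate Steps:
p(N) = 11
p(-43)/2731 + 1046/3463 = 11/2731 + 1046/3463 = 2894719/9457453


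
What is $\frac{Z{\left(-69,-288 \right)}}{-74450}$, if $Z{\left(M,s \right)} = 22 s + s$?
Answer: $\frac{3312}{37225} \approx 0.088972$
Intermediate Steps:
$Z{\left(M,s \right)} = 23 s$
$\frac{Z{\left(-69,-288 \right)}}{-74450} = \frac{23 \left(-288\right)}{-74450} = \left(-6624\right) \left(- \frac{1}{74450}\right) = \frac{3312}{37225}$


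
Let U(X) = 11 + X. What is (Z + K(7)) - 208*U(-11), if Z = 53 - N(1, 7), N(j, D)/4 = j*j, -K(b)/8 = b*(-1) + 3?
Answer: 81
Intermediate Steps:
K(b) = -24 + 8*b (K(b) = -8*(b*(-1) + 3) = -8*(-b + 3) = -8*(3 - b) = -24 + 8*b)
N(j, D) = 4*j² (N(j, D) = 4*(j*j) = 4*j²)
Z = 49 (Z = 53 - 4*1² = 53 - 4 = 49)
(Z + K(7)) - 208*U(-11) = (49 + (-24 + 8*7)) - 208*(11 - 11) = (49 + (-24 + 56)) - 208*0 = (49 + 32) + 0 = 81 + 0 = 81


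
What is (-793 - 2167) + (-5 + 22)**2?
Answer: -2671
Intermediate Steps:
(-793 - 2167) + (-5 + 22)**2 = -2960 + 17**2 = -2960 + 289 = -2671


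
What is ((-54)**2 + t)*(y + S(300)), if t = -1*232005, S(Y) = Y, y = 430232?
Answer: -98630145348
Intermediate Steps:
t = -232005
((-54)**2 + t)*(y + S(300)) = ((-54)**2 - 232005)*(430232 + 300) = (2916 - 232005)*430532 = -229089*430532 = -98630145348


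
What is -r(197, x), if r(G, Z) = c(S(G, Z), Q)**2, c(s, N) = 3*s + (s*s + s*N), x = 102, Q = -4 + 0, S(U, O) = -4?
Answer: -400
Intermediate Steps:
Q = -4
c(s, N) = s**2 + 3*s + N*s (c(s, N) = 3*s + (s**2 + N*s) = s**2 + 3*s + N*s)
r(G, Z) = 400 (r(G, Z) = (-4*(3 - 4 - 4))**2 = (-4*(-5))**2 = 20**2 = 400)
-r(197, x) = -1*400 = -400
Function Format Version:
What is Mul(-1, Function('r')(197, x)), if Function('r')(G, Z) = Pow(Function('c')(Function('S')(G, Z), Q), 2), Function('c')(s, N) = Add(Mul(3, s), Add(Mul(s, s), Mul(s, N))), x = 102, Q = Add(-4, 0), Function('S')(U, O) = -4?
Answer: -400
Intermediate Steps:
Q = -4
Function('c')(s, N) = Add(Pow(s, 2), Mul(3, s), Mul(N, s)) (Function('c')(s, N) = Add(Mul(3, s), Add(Pow(s, 2), Mul(N, s))) = Add(Pow(s, 2), Mul(3, s), Mul(N, s)))
Function('r')(G, Z) = 400 (Function('r')(G, Z) = Pow(Mul(-4, Add(3, -4, -4)), 2) = Pow(Mul(-4, -5), 2) = Pow(20, 2) = 400)
Mul(-1, Function('r')(197, x)) = Mul(-1, 400) = -400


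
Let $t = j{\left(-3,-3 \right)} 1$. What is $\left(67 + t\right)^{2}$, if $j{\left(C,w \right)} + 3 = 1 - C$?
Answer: $4624$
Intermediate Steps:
$j{\left(C,w \right)} = -2 - C$ ($j{\left(C,w \right)} = -3 - \left(-1 + C\right) = -2 - C$)
$t = 1$ ($t = \left(-2 - -3\right) 1 = \left(-2 + 3\right) 1 = 1 \cdot 1 = 1$)
$\left(67 + t\right)^{2} = \left(67 + 1\right)^{2} = 68^{2} = 4624$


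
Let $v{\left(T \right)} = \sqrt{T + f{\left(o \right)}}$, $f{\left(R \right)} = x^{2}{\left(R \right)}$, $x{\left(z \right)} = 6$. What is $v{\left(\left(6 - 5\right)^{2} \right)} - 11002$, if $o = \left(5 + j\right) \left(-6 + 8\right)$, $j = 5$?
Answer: $-11002 + \sqrt{37} \approx -10996.0$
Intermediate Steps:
$o = 20$ ($o = \left(5 + 5\right) \left(-6 + 8\right) = 10 \cdot 2 = 20$)
$f{\left(R \right)} = 36$ ($f{\left(R \right)} = 6^{2} = 36$)
$v{\left(T \right)} = \sqrt{36 + T}$ ($v{\left(T \right)} = \sqrt{T + 36} = \sqrt{36 + T}$)
$v{\left(\left(6 - 5\right)^{2} \right)} - 11002 = \sqrt{36 + \left(6 - 5\right)^{2}} - 11002 = \sqrt{36 + 1^{2}} - 11002 = \sqrt{36 + 1} - 11002 = \sqrt{37} - 11002 = -11002 + \sqrt{37}$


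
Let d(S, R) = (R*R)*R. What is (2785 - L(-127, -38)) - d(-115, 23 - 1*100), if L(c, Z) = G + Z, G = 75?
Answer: 459281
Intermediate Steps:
L(c, Z) = 75 + Z
d(S, R) = R³ (d(S, R) = R²*R = R³)
(2785 - L(-127, -38)) - d(-115, 23 - 1*100) = (2785 - (75 - 38)) - (23 - 1*100)³ = (2785 - 1*37) - (23 - 100)³ = (2785 - 37) - 1*(-77)³ = 2748 - 1*(-456533) = 2748 + 456533 = 459281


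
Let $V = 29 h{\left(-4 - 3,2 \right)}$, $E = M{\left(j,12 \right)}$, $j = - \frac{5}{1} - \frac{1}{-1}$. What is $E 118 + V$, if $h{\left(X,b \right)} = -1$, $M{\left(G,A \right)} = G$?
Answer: $-501$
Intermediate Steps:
$j = -4$ ($j = \left(-5\right) 1 - -1 = -5 + 1 = -4$)
$E = -4$
$V = -29$ ($V = 29 \left(-1\right) = -29$)
$E 118 + V = \left(-4\right) 118 - 29 = -472 - 29 = -501$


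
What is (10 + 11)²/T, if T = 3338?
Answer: 441/3338 ≈ 0.13212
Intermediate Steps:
(10 + 11)²/T = (10 + 11)²/3338 = 21²*(1/3338) = 441*(1/3338) = 441/3338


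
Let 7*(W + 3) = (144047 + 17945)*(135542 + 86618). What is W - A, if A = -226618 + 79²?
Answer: 35989685338/7 ≈ 5.1414e+9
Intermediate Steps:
A = -220377 (A = -226618 + 6241 = -220377)
W = 35988142699/7 (W = -3 + ((144047 + 17945)*(135542 + 86618))/7 = -3 + (161992*222160)/7 = -3 + (⅐)*35988142720 = -3 + 35988142720/7 = 35988142699/7 ≈ 5.1412e+9)
W - A = 35988142699/7 - 1*(-220377) = 35988142699/7 + 220377 = 35989685338/7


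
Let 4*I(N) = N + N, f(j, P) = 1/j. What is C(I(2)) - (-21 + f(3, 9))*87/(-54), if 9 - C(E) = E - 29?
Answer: 100/27 ≈ 3.7037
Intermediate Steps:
I(N) = N/2 (I(N) = (N + N)/4 = (2*N)/4 = N/2)
C(E) = 38 - E (C(E) = 9 - (E - 29) = 9 - (-29 + E) = 9 + (29 - E) = 38 - E)
C(I(2)) - (-21 + f(3, 9))*87/(-54) = (38 - 2/2) - (-21 + 1/3)*87/(-54) = (38 - 1*1) - (-21 + ⅓)*87*(-1/54) = (38 - 1) - (-62)*(-29)/(3*18) = 37 - 1*899/27 = 37 - 899/27 = 100/27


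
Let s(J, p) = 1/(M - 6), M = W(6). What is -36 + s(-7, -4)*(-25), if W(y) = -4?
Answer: -67/2 ≈ -33.500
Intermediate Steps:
M = -4
s(J, p) = -⅒ (s(J, p) = 1/(-4 - 6) = 1/(-10) = -⅒)
-36 + s(-7, -4)*(-25) = -36 - ⅒*(-25) = -36 + 5/2 = -67/2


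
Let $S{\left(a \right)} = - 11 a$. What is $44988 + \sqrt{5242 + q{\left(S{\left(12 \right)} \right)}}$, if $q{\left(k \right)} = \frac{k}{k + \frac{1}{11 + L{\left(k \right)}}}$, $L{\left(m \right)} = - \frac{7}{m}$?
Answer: $44988 + \frac{\sqrt{15288590}}{54} \approx 45060.0$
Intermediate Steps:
$q{\left(k \right)} = \frac{k}{k + \frac{1}{11 - \frac{7}{k}}}$
$44988 + \sqrt{5242 + q{\left(S{\left(12 \right)} \right)}} = 44988 + \sqrt{5242 + \frac{-7 + 11 \left(\left(-11\right) 12\right)}{-6 + 11 \left(\left(-11\right) 12\right)}} = 44988 + \sqrt{5242 + \frac{-7 + 11 \left(-132\right)}{-6 + 11 \left(-132\right)}} = 44988 + \sqrt{5242 + \frac{-7 - 1452}{-6 - 1452}} = 44988 + \sqrt{5242 + \frac{1}{-1458} \left(-1459\right)} = 44988 + \sqrt{5242 - - \frac{1459}{1458}} = 44988 + \sqrt{5242 + \frac{1459}{1458}} = 44988 + \sqrt{\frac{7644295}{1458}} = 44988 + \frac{\sqrt{15288590}}{54}$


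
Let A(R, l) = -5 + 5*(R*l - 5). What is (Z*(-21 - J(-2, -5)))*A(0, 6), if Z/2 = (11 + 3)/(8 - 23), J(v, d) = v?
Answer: -1064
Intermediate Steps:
A(R, l) = -30 + 5*R*l (A(R, l) = -5 + 5*(-5 + R*l) = -5 + (-25 + 5*R*l) = -30 + 5*R*l)
Z = -28/15 (Z = 2*((11 + 3)/(8 - 23)) = 2*(14/(-15)) = 2*(14*(-1/15)) = 2*(-14/15) = -28/15 ≈ -1.8667)
(Z*(-21 - J(-2, -5)))*A(0, 6) = (-28*(-21 - 1*(-2))/15)*(-30 + 5*0*6) = (-28*(-21 + 2)/15)*(-30 + 0) = -28/15*(-19)*(-30) = (532/15)*(-30) = -1064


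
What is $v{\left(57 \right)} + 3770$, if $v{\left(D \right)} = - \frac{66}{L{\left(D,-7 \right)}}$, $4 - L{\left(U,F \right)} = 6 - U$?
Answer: $\frac{18844}{5} \approx 3768.8$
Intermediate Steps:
$L{\left(U,F \right)} = -2 + U$ ($L{\left(U,F \right)} = 4 - \left(6 - U\right) = 4 + \left(-6 + U\right) = -2 + U$)
$v{\left(D \right)} = - \frac{66}{-2 + D}$
$v{\left(57 \right)} + 3770 = - \frac{66}{-2 + 57} + 3770 = - \frac{66}{55} + 3770 = \left(-66\right) \frac{1}{55} + 3770 = - \frac{6}{5} + 3770 = \frac{18844}{5}$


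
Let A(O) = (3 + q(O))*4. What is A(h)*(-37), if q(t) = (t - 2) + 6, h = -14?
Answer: 1036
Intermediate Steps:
q(t) = 4 + t (q(t) = (-2 + t) + 6 = 4 + t)
A(O) = 28 + 4*O (A(O) = (3 + (4 + O))*4 = (7 + O)*4 = 28 + 4*O)
A(h)*(-37) = (28 + 4*(-14))*(-37) = (28 - 56)*(-37) = -28*(-37) = 1036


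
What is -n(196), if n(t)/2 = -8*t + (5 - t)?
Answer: 3518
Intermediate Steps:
n(t) = 10 - 18*t (n(t) = 2*(-8*t + (5 - t)) = 2*(5 - 9*t) = 10 - 18*t)
-n(196) = -(10 - 18*196) = -(10 - 3528) = -1*(-3518) = 3518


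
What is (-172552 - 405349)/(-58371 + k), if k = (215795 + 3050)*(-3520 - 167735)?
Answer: 577901/37478358846 ≈ 1.5420e-5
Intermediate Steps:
k = -37478300475 (k = 218845*(-171255) = -37478300475)
(-172552 - 405349)/(-58371 + k) = (-172552 - 405349)/(-58371 - 37478300475) = -577901/(-37478358846) = -577901*(-1/37478358846) = 577901/37478358846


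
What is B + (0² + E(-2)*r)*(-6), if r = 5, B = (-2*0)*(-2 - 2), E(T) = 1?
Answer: -30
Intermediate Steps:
B = 0 (B = 0*(-4) = 0)
B + (0² + E(-2)*r)*(-6) = 0 + (0² + 1*5)*(-6) = 0 + (0 + 5)*(-6) = 0 + 5*(-6) = 0 - 30 = -30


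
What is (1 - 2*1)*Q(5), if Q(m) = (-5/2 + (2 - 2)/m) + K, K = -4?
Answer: 13/2 ≈ 6.5000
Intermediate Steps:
Q(m) = -13/2 (Q(m) = (-5/2 + (2 - 2)/m) - 4 = (-5*½ + 0/m) - 4 = (-5/2 + 0) - 4 = -5/2 - 4 = -13/2)
(1 - 2*1)*Q(5) = (1 - 2*1)*(-13/2) = (1 - 2)*(-13/2) = -1*(-13/2) = 13/2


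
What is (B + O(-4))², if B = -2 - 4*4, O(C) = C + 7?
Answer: 225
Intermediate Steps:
O(C) = 7 + C
B = -18 (B = -2 - 16 = -18)
(B + O(-4))² = (-18 + (7 - 4))² = (-18 + 3)² = (-15)² = 225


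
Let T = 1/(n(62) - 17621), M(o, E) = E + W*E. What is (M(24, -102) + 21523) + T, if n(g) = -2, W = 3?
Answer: 372109644/17623 ≈ 21115.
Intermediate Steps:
M(o, E) = 4*E (M(o, E) = E + 3*E = 4*E)
T = -1/17623 (T = 1/(-2 - 17621) = 1/(-17623) = -1/17623 ≈ -5.6744e-5)
(M(24, -102) + 21523) + T = (4*(-102) + 21523) - 1/17623 = (-408 + 21523) - 1/17623 = 21115 - 1/17623 = 372109644/17623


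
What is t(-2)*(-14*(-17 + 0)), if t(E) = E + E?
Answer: -952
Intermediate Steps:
t(E) = 2*E
t(-2)*(-14*(-17 + 0)) = (2*(-2))*(-14*(-17 + 0)) = -(-56)*(-17) = -4*238 = -952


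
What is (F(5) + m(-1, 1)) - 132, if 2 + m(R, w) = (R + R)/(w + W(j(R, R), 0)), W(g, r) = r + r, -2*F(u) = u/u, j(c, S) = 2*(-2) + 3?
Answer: -273/2 ≈ -136.50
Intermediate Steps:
j(c, S) = -1 (j(c, S) = -4 + 3 = -1)
F(u) = -1/2 (F(u) = -u/(2*u) = -1/2*1 = -1/2)
W(g, r) = 2*r
m(R, w) = -2 + 2*R/w (m(R, w) = -2 + (R + R)/(w + 2*0) = -2 + (2*R)/(w + 0) = -2 + (2*R)/w = -2 + 2*R/w)
(F(5) + m(-1, 1)) - 132 = (-1/2 + (-2 + 2*(-1)/1)) - 132 = (-1/2 + (-2 + 2*(-1)*1)) - 132 = (-1/2 + (-2 - 2)) - 132 = (-1/2 - 4) - 132 = -9/2 - 132 = -273/2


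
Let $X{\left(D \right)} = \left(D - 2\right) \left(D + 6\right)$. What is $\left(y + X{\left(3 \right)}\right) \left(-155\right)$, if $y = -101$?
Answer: $14260$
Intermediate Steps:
$X{\left(D \right)} = \left(-2 + D\right) \left(6 + D\right)$
$\left(y + X{\left(3 \right)}\right) \left(-155\right) = \left(-101 + \left(-12 + 3^{2} + 4 \cdot 3\right)\right) \left(-155\right) = \left(-101 + \left(-12 + 9 + 12\right)\right) \left(-155\right) = \left(-101 + 9\right) \left(-155\right) = \left(-92\right) \left(-155\right) = 14260$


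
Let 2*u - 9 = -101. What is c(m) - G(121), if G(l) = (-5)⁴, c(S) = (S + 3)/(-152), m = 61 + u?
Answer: -47509/76 ≈ -625.12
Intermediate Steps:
u = -46 (u = 9/2 + (½)*(-101) = 9/2 - 101/2 = -46)
m = 15 (m = 61 - 46 = 15)
c(S) = -3/152 - S/152 (c(S) = (3 + S)*(-1/152) = -3/152 - S/152)
G(l) = 625
c(m) - G(121) = (-3/152 - 1/152*15) - 1*625 = (-3/152 - 15/152) - 625 = -9/76 - 625 = -47509/76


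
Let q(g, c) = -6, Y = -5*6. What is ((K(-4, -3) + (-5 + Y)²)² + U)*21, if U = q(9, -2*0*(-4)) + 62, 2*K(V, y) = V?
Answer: 31411485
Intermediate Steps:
K(V, y) = V/2
Y = -30
U = 56 (U = -6 + 62 = 56)
((K(-4, -3) + (-5 + Y)²)² + U)*21 = (((½)*(-4) + (-5 - 30)²)² + 56)*21 = ((-2 + (-35)²)² + 56)*21 = ((-2 + 1225)² + 56)*21 = (1223² + 56)*21 = (1495729 + 56)*21 = 1495785*21 = 31411485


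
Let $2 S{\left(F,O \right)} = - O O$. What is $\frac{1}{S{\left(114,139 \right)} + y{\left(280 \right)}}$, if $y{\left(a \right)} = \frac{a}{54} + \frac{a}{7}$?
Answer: $- \frac{54}{519227} \approx -0.000104$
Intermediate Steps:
$y{\left(a \right)} = \frac{61 a}{378}$ ($y{\left(a \right)} = a \frac{1}{54} + a \frac{1}{7} = \frac{a}{54} + \frac{a}{7} = \frac{61 a}{378}$)
$S{\left(F,O \right)} = - \frac{O^{2}}{2}$ ($S{\left(F,O \right)} = \frac{\left(-1\right) O O}{2} = \frac{\left(-1\right) O^{2}}{2} = - \frac{O^{2}}{2}$)
$\frac{1}{S{\left(114,139 \right)} + y{\left(280 \right)}} = \frac{1}{- \frac{139^{2}}{2} + \frac{61}{378} \cdot 280} = \frac{1}{\left(- \frac{1}{2}\right) 19321 + \frac{1220}{27}} = \frac{1}{- \frac{19321}{2} + \frac{1220}{27}} = \frac{1}{- \frac{519227}{54}} = - \frac{54}{519227}$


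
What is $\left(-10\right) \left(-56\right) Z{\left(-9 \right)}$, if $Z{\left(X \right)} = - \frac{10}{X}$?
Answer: $\frac{5600}{9} \approx 622.22$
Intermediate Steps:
$\left(-10\right) \left(-56\right) Z{\left(-9 \right)} = \left(-10\right) \left(-56\right) \left(- \frac{10}{-9}\right) = 560 \left(\left(-10\right) \left(- \frac{1}{9}\right)\right) = 560 \cdot \frac{10}{9} = \frac{5600}{9}$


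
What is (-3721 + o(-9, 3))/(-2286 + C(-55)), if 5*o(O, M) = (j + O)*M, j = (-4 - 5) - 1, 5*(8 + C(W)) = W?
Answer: 18662/11525 ≈ 1.6193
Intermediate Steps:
C(W) = -8 + W/5
j = -10 (j = -9 - 1 = -10)
o(O, M) = M*(-10 + O)/5 (o(O, M) = ((-10 + O)*M)/5 = (M*(-10 + O))/5 = M*(-10 + O)/5)
(-3721 + o(-9, 3))/(-2286 + C(-55)) = (-3721 + (1/5)*3*(-10 - 9))/(-2286 + (-8 + (1/5)*(-55))) = (-3721 + (1/5)*3*(-19))/(-2286 + (-8 - 11)) = (-3721 - 57/5)/(-2286 - 19) = -18662/5/(-2305) = -18662/5*(-1/2305) = 18662/11525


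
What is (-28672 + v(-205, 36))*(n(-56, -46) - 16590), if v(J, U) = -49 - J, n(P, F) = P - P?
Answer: 473080440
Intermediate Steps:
n(P, F) = 0
(-28672 + v(-205, 36))*(n(-56, -46) - 16590) = (-28672 + (-49 - 1*(-205)))*(0 - 16590) = (-28672 + (-49 + 205))*(-16590) = (-28672 + 156)*(-16590) = -28516*(-16590) = 473080440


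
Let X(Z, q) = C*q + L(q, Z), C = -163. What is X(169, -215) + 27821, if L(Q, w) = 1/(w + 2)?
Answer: 10750087/171 ≈ 62866.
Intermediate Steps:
L(Q, w) = 1/(2 + w)
X(Z, q) = 1/(2 + Z) - 163*q (X(Z, q) = -163*q + 1/(2 + Z) = 1/(2 + Z) - 163*q)
X(169, -215) + 27821 = (1 - 163*(-215)*(2 + 169))/(2 + 169) + 27821 = (1 - 163*(-215)*171)/171 + 27821 = (1 + 5992695)/171 + 27821 = (1/171)*5992696 + 27821 = 5992696/171 + 27821 = 10750087/171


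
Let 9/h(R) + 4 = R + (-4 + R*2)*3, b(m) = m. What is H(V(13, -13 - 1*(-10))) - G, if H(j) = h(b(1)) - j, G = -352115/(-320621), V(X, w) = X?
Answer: -4840809/320621 ≈ -15.098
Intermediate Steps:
G = 352115/320621 (G = -352115*(-1/320621) = 352115/320621 ≈ 1.0982)
h(R) = 9/(-16 + 7*R) (h(R) = 9/(-4 + (R + (-4 + R*2)*3)) = 9/(-4 + (R + (-4 + 2*R)*3)) = 9/(-4 + (R + (-12 + 6*R))) = 9/(-4 + (-12 + 7*R)) = 9/(-16 + 7*R))
H(j) = -1 - j (H(j) = 9/(-16 + 7*1) - j = 9/(-16 + 7) - j = 9/(-9) - j = 9*(-1/9) - j = -1 - j)
H(V(13, -13 - 1*(-10))) - G = (-1 - 1*13) - 1*352115/320621 = (-1 - 13) - 352115/320621 = -14 - 352115/320621 = -4840809/320621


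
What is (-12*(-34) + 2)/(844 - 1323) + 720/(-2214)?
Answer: -69590/58917 ≈ -1.1812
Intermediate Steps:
(-12*(-34) + 2)/(844 - 1323) + 720/(-2214) = (408 + 2)/(-479) + 720*(-1/2214) = 410*(-1/479) - 40/123 = -410/479 - 40/123 = -69590/58917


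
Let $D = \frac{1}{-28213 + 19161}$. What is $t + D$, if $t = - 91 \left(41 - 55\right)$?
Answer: $\frac{11532247}{9052} \approx 1274.0$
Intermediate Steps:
$t = 1274$ ($t = \left(-91\right) \left(-14\right) = 1274$)
$D = - \frac{1}{9052}$ ($D = \frac{1}{-9052} = - \frac{1}{9052} \approx -0.00011047$)
$t + D = 1274 - \frac{1}{9052} = \frac{11532247}{9052}$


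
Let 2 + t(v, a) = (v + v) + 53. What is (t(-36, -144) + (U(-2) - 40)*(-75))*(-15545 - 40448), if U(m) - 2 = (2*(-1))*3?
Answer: -183601047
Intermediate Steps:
t(v, a) = 51 + 2*v (t(v, a) = -2 + ((v + v) + 53) = -2 + (2*v + 53) = -2 + (53 + 2*v) = 51 + 2*v)
U(m) = -4 (U(m) = 2 + (2*(-1))*3 = 2 - 2*3 = 2 - 6 = -4)
(t(-36, -144) + (U(-2) - 40)*(-75))*(-15545 - 40448) = ((51 + 2*(-36)) + (-4 - 40)*(-75))*(-15545 - 40448) = ((51 - 72) - 44*(-75))*(-55993) = (-21 + 3300)*(-55993) = 3279*(-55993) = -183601047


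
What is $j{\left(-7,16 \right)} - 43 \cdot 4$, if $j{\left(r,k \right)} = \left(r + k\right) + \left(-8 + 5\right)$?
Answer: $-166$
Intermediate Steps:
$j{\left(r,k \right)} = -3 + k + r$ ($j{\left(r,k \right)} = \left(k + r\right) - 3 = -3 + k + r$)
$j{\left(-7,16 \right)} - 43 \cdot 4 = \left(-3 + 16 - 7\right) - 43 \cdot 4 = 6 - 172 = -166$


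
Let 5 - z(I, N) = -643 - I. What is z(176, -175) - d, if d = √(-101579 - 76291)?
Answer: 824 - 77*I*√30 ≈ 824.0 - 421.75*I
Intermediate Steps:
z(I, N) = 648 + I (z(I, N) = 5 - (-643 - I) = 5 + (643 + I) = 648 + I)
d = 77*I*√30 (d = √(-177870) = 77*I*√30 ≈ 421.75*I)
z(176, -175) - d = (648 + 176) - 77*I*√30 = 824 - 77*I*√30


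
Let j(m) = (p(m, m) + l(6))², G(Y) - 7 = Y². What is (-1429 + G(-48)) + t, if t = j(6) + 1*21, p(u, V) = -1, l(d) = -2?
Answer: 912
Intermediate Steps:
G(Y) = 7 + Y²
j(m) = 9 (j(m) = (-1 - 2)² = (-3)² = 9)
t = 30 (t = 9 + 1*21 = 9 + 21 = 30)
(-1429 + G(-48)) + t = (-1429 + (7 + (-48)²)) + 30 = (-1429 + (7 + 2304)) + 30 = (-1429 + 2311) + 30 = 882 + 30 = 912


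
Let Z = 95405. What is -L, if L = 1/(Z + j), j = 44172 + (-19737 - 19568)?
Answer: -1/100272 ≈ -9.9729e-6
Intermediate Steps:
j = 4867 (j = 44172 - 39305 = 4867)
L = 1/100272 (L = 1/(95405 + 4867) = 1/100272 ≈ 9.9729e-6)
-L = -1*1/100272 = -1/100272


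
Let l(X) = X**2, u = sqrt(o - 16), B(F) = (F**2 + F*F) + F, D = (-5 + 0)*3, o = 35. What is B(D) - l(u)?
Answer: 416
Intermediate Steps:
D = -15 (D = -5*3 = -15)
B(F) = F + 2*F**2 (B(F) = (F**2 + F**2) + F = 2*F**2 + F = F + 2*F**2)
u = sqrt(19) (u = sqrt(35 - 16) = sqrt(19) ≈ 4.3589)
B(D) - l(u) = -15*(1 + 2*(-15)) - (sqrt(19))**2 = -15*(1 - 30) - 1*19 = -15*(-29) - 19 = 435 - 19 = 416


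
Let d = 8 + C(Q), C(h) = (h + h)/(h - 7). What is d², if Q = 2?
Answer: 1296/25 ≈ 51.840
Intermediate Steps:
C(h) = 2*h/(-7 + h) (C(h) = (2*h)/(-7 + h) = 2*h/(-7 + h))
d = 36/5 (d = 8 + 2*2/(-7 + 2) = 8 + 2*2/(-5) = 8 + 2*2*(-⅕) = 8 - ⅘ = 36/5 ≈ 7.2000)
d² = (36/5)² = 1296/25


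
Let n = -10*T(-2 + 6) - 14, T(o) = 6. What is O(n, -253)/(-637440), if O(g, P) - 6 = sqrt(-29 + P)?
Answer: -1/106240 - I*sqrt(282)/637440 ≈ -9.4126e-6 - 2.6344e-5*I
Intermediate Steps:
n = -74 (n = -10*6 - 14 = -60 - 14 = -74)
O(g, P) = 6 + sqrt(-29 + P)
O(n, -253)/(-637440) = (6 + sqrt(-29 - 253))/(-637440) = (6 + sqrt(-282))*(-1/637440) = (6 + I*sqrt(282))*(-1/637440) = -1/106240 - I*sqrt(282)/637440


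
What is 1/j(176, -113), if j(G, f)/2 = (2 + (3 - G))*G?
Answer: -1/60192 ≈ -1.6614e-5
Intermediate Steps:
j(G, f) = 2*G*(5 - G) (j(G, f) = 2*((2 + (3 - G))*G) = 2*((5 - G)*G) = 2*(G*(5 - G)) = 2*G*(5 - G))
1/j(176, -113) = 1/(2*176*(5 - 1*176)) = 1/(2*176*(5 - 176)) = 1/(2*176*(-171)) = 1/(-60192) = -1/60192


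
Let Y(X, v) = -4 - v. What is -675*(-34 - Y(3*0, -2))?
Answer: 21600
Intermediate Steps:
-675*(-34 - Y(3*0, -2)) = -675*(-34 - (-4 - 1*(-2))) = -675*(-34 - (-4 + 2)) = -675*(-34 - 1*(-2)) = -675*(-34 + 2) = -675*(-32) = 21600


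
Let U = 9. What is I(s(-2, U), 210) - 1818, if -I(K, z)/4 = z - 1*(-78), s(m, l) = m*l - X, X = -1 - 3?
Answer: -2970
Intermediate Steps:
X = -4
s(m, l) = 4 + l*m (s(m, l) = m*l - 1*(-4) = l*m + 4 = 4 + l*m)
I(K, z) = -312 - 4*z (I(K, z) = -4*(z - 1*(-78)) = -4*(z + 78) = -4*(78 + z) = -312 - 4*z)
I(s(-2, U), 210) - 1818 = (-312 - 4*210) - 1818 = (-312 - 840) - 1818 = -1152 - 1818 = -2970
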